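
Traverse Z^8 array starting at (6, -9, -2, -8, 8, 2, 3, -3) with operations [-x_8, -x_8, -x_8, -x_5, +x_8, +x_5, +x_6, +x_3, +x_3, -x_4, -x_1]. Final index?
(5, -9, 0, -9, 8, 3, 3, -5)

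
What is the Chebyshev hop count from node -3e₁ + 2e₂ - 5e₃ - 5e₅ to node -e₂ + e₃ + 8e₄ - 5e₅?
8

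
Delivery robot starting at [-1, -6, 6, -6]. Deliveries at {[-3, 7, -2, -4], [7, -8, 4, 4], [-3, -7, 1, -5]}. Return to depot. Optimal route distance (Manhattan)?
88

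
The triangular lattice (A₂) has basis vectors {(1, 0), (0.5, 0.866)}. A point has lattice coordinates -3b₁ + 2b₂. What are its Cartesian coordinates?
(-2, 1.732)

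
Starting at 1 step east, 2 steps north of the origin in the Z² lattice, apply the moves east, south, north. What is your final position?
(2, 2)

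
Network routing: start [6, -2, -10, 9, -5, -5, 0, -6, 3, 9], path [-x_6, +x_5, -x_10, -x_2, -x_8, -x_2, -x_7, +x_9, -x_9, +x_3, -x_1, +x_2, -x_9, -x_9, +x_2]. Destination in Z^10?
(5, -2, -9, 9, -4, -6, -1, -7, 1, 8)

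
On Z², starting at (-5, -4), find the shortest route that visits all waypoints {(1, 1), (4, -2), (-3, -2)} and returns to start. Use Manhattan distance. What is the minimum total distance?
28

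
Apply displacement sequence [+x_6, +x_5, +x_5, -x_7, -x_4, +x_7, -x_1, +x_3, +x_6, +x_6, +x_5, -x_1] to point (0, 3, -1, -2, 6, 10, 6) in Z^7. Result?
(-2, 3, 0, -3, 9, 13, 6)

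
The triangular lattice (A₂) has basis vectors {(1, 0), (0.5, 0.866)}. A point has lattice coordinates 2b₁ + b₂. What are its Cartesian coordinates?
(2.5, 0.866)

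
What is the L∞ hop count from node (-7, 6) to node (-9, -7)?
13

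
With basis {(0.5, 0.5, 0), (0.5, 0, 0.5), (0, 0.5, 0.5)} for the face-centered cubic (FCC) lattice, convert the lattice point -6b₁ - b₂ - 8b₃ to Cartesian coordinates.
(-3.5, -7, -4.5)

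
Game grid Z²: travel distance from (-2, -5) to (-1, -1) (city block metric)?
5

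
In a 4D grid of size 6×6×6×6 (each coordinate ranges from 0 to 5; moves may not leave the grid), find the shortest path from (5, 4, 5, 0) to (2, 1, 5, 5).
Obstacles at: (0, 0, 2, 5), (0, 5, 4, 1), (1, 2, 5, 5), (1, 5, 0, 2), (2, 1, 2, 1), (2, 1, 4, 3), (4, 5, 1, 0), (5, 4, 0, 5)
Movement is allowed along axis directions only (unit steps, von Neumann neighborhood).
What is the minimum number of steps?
11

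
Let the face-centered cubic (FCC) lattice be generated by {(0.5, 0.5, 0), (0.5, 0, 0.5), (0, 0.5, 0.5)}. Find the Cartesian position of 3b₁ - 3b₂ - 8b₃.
(0, -2.5, -5.5)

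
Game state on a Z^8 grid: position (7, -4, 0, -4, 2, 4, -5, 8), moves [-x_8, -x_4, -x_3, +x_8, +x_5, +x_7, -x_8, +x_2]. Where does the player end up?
(7, -3, -1, -5, 3, 4, -4, 7)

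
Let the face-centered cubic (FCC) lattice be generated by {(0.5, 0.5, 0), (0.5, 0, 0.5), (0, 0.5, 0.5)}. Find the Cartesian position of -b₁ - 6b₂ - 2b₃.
(-3.5, -1.5, -4)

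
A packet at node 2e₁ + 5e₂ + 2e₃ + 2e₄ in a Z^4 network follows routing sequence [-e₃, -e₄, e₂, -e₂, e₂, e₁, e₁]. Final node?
(4, 6, 1, 1)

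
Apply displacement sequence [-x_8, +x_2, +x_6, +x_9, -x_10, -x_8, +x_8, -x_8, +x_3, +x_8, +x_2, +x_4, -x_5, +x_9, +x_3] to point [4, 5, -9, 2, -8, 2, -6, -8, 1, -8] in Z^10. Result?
(4, 7, -7, 3, -9, 3, -6, -9, 3, -9)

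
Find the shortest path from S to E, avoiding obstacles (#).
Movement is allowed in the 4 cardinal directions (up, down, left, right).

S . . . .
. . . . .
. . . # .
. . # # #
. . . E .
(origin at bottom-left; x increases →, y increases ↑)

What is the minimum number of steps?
7
(one shortest path: (0, 4) → (1, 4) → (1, 3) → (1, 2) → (1, 1) → (1, 0) → (2, 0) → (3, 0))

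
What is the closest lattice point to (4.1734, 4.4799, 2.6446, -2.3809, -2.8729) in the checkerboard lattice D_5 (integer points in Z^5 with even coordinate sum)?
(4, 4, 3, -2, -3)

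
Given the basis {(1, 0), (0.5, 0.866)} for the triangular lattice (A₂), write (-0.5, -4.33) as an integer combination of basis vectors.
2b₁ - 5b₂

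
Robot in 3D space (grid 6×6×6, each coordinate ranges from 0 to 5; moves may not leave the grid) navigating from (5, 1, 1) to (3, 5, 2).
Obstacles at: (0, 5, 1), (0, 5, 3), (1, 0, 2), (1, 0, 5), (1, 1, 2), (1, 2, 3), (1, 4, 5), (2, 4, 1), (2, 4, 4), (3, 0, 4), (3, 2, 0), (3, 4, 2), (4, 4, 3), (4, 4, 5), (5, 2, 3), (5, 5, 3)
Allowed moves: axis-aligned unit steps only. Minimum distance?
7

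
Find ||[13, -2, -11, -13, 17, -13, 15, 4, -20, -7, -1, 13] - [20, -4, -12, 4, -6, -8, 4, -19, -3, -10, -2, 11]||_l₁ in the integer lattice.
112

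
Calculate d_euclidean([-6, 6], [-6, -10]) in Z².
16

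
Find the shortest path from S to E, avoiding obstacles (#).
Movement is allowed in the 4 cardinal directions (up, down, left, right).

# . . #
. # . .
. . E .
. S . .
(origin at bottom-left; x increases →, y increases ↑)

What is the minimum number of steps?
2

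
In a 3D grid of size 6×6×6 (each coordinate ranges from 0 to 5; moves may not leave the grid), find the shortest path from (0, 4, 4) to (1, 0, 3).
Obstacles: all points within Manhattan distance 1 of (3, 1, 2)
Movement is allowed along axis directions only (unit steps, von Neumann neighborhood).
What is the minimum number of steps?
6
(one shortest path: (0, 4, 4) → (1, 4, 4) → (1, 3, 4) → (1, 2, 4) → (1, 1, 4) → (1, 0, 4) → (1, 0, 3))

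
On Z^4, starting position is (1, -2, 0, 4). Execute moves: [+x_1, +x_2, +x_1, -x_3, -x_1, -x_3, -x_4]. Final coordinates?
(2, -1, -2, 3)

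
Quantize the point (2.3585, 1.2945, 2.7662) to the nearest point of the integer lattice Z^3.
(2, 1, 3)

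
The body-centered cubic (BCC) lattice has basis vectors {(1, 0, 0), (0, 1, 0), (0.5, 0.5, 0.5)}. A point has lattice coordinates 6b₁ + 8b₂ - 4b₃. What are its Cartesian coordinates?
(4, 6, -2)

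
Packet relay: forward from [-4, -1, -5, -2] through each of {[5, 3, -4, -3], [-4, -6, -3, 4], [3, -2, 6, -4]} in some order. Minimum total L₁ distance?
57
(one optimal route: (-4, -1, -5, -2) → (-4, -6, -3, 4) → (5, 3, -4, -3) → (3, -2, 6, -4))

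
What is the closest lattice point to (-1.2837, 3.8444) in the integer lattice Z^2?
(-1, 4)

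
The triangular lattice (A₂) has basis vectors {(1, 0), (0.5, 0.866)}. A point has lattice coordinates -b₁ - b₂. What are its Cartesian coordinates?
(-1.5, -0.866)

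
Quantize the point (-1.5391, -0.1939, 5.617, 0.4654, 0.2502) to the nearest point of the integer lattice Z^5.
(-2, 0, 6, 0, 0)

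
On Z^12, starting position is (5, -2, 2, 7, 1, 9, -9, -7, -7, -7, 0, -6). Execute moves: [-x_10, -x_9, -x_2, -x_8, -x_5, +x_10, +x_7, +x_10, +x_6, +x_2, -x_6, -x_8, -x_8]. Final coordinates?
(5, -2, 2, 7, 0, 9, -8, -10, -8, -6, 0, -6)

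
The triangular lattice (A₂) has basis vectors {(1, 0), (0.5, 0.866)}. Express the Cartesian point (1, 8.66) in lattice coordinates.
-4b₁ + 10b₂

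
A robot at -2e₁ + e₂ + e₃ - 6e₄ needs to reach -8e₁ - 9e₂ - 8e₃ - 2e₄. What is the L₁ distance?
29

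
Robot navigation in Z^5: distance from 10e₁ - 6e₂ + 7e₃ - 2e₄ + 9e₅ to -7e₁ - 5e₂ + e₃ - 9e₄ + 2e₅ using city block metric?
38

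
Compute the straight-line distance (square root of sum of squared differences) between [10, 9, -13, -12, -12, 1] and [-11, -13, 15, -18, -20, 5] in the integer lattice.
42.72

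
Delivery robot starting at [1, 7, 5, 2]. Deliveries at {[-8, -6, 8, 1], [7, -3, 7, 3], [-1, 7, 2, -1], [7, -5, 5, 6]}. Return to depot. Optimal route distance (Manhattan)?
86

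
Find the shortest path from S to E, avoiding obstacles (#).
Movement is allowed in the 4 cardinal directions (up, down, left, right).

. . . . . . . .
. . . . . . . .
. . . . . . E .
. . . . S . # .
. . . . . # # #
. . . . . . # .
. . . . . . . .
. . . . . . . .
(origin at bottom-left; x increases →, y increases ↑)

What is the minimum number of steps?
3
(one shortest path: (4, 4) → (5, 4) → (5, 5) → (6, 5))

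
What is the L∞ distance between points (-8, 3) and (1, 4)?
9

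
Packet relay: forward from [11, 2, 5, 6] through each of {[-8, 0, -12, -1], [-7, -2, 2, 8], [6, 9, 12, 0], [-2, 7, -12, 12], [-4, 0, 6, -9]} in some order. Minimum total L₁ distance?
137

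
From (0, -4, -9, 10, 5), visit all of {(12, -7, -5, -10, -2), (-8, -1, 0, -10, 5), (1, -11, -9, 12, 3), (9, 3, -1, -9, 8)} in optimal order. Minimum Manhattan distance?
112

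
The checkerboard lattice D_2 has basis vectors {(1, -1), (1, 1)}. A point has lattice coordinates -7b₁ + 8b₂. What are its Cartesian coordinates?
(1, 15)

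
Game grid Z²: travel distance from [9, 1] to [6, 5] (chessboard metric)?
4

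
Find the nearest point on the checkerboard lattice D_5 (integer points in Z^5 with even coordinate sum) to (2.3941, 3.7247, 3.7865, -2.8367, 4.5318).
(2, 4, 4, -3, 5)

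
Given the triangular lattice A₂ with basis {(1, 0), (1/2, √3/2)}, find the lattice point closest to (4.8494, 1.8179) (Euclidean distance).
(5, 1.732)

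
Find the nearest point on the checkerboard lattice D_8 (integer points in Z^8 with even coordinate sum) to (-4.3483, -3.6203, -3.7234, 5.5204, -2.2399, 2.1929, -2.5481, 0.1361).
(-4, -4, -4, 5, -2, 2, -3, 0)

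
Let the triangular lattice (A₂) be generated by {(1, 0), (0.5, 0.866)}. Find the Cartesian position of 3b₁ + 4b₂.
(5, 3.464)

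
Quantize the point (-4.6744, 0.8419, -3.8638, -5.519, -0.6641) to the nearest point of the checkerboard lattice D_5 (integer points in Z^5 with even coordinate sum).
(-5, 1, -4, -5, -1)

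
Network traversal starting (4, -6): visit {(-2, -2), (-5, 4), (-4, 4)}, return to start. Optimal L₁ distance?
38
(one optimal route: (4, -6) → (-2, -2) → (-5, 4) → (-4, 4) → (4, -6))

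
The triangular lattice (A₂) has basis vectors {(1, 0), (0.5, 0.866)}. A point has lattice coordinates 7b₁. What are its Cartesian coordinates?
(7, 0)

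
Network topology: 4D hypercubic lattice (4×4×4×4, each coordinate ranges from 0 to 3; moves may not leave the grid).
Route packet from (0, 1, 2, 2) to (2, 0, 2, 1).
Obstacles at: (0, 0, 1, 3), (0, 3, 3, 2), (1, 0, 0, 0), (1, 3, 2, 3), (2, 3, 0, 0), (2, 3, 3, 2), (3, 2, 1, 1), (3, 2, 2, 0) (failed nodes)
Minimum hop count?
4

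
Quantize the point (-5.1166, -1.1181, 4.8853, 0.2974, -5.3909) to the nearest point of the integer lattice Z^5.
(-5, -1, 5, 0, -5)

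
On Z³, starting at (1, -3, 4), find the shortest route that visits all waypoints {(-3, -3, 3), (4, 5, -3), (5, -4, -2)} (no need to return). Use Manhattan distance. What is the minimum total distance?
30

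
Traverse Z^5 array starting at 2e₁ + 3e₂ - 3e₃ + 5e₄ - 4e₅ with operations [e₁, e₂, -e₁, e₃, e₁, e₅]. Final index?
(3, 4, -2, 5, -3)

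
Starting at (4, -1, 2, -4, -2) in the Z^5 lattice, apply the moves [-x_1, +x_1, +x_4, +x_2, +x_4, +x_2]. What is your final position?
(4, 1, 2, -2, -2)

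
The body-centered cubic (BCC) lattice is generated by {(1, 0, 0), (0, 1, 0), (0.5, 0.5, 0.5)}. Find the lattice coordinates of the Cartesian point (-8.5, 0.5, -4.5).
-4b₁ + 5b₂ - 9b₃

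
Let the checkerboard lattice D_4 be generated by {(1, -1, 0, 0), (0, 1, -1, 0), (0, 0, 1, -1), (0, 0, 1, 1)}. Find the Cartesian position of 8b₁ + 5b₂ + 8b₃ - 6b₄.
(8, -3, -3, -14)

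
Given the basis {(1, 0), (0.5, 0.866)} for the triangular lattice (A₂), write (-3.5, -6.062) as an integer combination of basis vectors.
-7b₂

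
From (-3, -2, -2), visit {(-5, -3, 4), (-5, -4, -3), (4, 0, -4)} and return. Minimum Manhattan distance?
42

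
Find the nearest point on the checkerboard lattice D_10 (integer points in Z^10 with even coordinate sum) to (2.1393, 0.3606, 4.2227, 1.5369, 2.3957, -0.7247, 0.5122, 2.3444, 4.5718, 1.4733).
(2, 0, 4, 2, 2, -1, 1, 2, 5, 1)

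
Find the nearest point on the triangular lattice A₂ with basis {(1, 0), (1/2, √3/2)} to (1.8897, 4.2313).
(1.5, 4.33)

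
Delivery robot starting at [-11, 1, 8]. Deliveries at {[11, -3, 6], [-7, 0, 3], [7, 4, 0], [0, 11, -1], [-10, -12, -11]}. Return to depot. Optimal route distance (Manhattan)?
142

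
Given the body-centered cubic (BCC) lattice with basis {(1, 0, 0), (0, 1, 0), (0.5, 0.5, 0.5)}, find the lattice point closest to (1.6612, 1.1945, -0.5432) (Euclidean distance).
(1.5, 1.5, -0.5)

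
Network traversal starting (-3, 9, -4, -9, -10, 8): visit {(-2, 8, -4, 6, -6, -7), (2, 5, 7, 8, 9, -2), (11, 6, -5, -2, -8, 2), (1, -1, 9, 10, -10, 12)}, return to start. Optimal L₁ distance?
202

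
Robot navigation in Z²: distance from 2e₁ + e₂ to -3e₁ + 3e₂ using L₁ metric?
7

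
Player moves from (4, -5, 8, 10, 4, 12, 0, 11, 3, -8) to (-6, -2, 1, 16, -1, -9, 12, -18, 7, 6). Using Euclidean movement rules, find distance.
43.0929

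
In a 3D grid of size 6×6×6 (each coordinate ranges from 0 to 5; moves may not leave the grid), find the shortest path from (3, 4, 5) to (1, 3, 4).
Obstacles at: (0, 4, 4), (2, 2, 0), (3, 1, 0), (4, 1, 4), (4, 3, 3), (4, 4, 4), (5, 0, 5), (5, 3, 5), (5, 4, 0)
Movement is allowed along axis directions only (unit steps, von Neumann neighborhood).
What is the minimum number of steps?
4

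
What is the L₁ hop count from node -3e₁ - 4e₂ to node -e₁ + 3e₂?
9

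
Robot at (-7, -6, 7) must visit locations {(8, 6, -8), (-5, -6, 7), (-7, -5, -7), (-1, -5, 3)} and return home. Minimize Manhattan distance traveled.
84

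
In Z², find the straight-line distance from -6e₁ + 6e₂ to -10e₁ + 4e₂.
4.47214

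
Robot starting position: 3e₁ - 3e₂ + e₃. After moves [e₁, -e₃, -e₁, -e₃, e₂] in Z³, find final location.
(3, -2, -1)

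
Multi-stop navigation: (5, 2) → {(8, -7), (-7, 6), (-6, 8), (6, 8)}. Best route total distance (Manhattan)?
44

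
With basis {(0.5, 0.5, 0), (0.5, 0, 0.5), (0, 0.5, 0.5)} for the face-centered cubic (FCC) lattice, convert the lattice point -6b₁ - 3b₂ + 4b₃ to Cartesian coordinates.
(-4.5, -1, 0.5)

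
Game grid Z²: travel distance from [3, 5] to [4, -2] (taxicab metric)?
8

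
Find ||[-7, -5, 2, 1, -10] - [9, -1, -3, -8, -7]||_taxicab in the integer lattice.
37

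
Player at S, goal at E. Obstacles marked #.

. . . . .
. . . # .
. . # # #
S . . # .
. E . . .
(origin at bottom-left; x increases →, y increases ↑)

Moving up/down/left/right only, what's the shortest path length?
2
(one shortest path: (0, 1) → (1, 1) → (1, 0))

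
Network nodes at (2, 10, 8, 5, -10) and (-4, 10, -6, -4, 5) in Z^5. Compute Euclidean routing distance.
23.1948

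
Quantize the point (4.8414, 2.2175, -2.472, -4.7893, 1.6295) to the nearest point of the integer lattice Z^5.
(5, 2, -2, -5, 2)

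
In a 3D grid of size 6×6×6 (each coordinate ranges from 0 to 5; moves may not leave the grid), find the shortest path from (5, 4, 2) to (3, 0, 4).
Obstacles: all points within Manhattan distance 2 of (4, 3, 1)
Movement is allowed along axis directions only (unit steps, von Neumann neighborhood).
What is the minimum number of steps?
8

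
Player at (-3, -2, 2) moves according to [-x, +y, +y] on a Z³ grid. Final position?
(-4, 0, 2)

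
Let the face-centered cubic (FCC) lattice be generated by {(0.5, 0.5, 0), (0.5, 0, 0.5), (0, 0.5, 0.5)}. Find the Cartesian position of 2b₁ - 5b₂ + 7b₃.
(-1.5, 4.5, 1)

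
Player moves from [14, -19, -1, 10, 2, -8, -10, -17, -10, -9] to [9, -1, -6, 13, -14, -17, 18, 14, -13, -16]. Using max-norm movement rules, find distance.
31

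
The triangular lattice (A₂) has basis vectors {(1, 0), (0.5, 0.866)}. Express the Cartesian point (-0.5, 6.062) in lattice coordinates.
-4b₁ + 7b₂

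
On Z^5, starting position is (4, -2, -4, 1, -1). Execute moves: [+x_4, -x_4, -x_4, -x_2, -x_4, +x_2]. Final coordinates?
(4, -2, -4, -1, -1)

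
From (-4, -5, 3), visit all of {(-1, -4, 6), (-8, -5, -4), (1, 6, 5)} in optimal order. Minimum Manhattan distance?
42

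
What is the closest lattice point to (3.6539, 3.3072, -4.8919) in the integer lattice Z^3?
(4, 3, -5)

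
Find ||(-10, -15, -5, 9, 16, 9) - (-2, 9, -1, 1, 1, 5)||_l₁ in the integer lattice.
63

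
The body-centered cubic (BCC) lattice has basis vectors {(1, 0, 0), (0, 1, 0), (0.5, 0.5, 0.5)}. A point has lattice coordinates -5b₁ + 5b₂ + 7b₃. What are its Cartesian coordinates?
(-1.5, 8.5, 3.5)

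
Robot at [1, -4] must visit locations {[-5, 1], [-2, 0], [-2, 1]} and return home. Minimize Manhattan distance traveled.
22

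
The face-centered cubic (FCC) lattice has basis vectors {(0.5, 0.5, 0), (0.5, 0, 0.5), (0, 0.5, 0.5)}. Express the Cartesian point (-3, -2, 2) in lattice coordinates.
-7b₁ + b₂ + 3b₃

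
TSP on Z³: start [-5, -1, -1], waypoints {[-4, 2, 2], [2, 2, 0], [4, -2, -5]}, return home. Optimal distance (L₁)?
40
(one optimal route: (-5, -1, -1) → (-4, 2, 2) → (2, 2, 0) → (4, -2, -5) → (-5, -1, -1))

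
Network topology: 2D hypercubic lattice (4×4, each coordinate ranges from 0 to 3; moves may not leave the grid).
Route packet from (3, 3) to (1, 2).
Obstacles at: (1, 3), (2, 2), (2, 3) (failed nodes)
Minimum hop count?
5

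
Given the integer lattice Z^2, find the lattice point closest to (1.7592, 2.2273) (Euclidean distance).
(2, 2)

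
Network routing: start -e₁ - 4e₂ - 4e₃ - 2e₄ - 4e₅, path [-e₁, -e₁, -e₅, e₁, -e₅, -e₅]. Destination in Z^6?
(-2, -4, -4, -2, -7, 0)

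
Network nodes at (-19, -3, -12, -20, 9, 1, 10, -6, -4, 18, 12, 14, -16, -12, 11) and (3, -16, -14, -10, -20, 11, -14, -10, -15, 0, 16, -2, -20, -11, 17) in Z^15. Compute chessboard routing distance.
29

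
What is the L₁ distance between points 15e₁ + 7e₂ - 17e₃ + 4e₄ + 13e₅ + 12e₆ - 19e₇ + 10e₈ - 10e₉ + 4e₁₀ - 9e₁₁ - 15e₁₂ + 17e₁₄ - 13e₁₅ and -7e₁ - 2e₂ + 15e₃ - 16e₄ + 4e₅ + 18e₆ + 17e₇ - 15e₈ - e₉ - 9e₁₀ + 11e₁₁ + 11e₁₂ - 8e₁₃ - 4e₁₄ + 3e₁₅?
272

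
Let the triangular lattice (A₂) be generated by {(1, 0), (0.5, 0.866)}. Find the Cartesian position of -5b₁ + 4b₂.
(-3, 3.464)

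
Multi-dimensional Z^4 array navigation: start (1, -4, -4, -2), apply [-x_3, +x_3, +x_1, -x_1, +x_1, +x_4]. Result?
(2, -4, -4, -1)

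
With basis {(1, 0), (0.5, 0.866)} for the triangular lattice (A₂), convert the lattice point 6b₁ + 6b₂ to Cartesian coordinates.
(9, 5.196)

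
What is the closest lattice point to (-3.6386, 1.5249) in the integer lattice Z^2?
(-4, 2)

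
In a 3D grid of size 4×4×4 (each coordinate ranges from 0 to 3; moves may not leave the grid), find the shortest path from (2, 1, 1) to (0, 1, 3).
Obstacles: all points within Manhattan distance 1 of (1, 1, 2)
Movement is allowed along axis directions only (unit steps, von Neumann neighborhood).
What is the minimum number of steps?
6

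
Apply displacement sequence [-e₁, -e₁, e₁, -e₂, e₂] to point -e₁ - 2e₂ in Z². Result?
(-2, -2)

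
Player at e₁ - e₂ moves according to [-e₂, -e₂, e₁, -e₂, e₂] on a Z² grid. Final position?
(2, -3)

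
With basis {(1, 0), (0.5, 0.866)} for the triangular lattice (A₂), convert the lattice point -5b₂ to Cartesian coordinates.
(-2.5, -4.33)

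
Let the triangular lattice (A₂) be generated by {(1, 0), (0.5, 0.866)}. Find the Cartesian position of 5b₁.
(5, 0)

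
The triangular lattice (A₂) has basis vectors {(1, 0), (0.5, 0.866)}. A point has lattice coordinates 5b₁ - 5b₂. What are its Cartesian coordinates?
(2.5, -4.33)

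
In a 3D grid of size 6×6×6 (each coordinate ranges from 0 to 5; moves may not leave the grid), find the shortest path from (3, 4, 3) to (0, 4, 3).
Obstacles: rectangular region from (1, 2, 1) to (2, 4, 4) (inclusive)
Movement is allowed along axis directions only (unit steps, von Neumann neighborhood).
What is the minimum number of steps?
5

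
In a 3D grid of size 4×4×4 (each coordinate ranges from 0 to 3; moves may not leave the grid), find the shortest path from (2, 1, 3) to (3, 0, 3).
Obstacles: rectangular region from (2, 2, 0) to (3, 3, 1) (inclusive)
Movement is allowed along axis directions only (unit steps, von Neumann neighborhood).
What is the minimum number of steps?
2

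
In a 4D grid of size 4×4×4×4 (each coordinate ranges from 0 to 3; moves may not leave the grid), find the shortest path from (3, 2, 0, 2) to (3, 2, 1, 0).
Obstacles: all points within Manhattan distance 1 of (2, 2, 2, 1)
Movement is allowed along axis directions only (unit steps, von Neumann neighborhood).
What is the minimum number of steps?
3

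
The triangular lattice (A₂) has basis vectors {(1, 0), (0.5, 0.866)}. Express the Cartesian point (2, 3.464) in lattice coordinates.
4b₂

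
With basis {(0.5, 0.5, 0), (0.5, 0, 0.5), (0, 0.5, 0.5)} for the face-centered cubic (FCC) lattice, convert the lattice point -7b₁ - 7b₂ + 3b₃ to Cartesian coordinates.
(-7, -2, -2)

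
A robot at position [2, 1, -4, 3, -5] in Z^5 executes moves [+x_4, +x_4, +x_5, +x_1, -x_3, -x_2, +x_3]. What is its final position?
(3, 0, -4, 5, -4)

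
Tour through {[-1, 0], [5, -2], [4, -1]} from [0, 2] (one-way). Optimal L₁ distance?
11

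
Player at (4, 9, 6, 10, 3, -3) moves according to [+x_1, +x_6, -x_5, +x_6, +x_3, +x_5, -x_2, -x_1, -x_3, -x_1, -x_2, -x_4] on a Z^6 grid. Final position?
(3, 7, 6, 9, 3, -1)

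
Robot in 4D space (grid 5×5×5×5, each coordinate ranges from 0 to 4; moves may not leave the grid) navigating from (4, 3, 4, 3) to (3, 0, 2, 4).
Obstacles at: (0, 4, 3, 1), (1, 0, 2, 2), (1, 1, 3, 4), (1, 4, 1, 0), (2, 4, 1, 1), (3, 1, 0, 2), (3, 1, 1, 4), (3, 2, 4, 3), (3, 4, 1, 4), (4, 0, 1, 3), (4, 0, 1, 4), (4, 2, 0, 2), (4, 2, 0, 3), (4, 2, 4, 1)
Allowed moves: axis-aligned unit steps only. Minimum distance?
7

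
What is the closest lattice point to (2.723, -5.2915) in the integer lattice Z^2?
(3, -5)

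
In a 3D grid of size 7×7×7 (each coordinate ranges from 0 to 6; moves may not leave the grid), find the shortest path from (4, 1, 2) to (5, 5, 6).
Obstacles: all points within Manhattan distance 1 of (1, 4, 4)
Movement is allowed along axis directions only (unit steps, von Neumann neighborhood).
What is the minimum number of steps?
9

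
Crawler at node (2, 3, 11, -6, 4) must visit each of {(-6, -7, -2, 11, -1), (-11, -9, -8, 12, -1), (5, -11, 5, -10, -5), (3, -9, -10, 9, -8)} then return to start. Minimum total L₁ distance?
170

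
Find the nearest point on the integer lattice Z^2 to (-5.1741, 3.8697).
(-5, 4)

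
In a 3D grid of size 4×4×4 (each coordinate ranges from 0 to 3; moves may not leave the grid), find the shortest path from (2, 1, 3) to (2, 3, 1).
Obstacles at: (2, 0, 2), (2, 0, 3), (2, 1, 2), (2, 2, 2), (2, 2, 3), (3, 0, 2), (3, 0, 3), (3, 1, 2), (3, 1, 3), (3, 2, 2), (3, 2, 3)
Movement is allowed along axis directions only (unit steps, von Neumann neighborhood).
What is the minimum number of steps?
6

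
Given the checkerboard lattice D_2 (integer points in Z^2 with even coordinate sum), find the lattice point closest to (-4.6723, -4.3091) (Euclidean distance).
(-4, -4)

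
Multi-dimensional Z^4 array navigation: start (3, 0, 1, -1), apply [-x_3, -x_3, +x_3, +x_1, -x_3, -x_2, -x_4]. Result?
(4, -1, -1, -2)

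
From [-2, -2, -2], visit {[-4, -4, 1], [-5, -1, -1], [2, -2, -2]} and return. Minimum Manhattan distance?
26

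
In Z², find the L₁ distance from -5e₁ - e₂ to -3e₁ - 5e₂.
6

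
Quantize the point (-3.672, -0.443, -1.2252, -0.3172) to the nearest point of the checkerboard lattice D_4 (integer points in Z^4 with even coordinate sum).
(-4, -1, -1, 0)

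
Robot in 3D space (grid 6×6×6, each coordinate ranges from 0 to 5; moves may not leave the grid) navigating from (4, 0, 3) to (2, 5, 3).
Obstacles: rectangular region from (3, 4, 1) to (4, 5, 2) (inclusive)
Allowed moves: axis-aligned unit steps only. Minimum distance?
7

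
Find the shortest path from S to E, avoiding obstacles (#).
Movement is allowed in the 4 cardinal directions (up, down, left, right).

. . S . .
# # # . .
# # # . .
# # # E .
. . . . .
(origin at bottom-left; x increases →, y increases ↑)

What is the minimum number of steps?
4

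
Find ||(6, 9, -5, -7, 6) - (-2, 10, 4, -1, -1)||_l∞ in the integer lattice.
9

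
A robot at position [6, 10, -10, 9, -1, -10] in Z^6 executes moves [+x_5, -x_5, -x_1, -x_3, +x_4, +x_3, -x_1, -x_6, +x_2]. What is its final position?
(4, 11, -10, 10, -1, -11)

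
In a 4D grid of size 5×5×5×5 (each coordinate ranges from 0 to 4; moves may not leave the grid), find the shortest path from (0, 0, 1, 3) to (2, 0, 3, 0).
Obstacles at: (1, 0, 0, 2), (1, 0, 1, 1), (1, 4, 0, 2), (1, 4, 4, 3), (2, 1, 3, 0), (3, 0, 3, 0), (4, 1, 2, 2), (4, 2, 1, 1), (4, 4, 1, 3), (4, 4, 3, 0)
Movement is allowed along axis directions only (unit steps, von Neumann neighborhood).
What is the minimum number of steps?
7
(one shortest path: (0, 0, 1, 3) → (1, 0, 1, 3) → (2, 0, 1, 3) → (2, 0, 2, 3) → (2, 0, 3, 3) → (2, 0, 3, 2) → (2, 0, 3, 1) → (2, 0, 3, 0))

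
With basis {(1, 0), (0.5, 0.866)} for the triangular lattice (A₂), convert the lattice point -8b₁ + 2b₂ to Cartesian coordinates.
(-7, 1.732)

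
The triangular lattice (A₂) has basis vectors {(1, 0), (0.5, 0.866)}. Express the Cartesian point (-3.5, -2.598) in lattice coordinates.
-2b₁ - 3b₂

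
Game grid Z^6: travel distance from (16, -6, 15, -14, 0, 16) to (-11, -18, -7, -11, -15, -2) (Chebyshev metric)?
27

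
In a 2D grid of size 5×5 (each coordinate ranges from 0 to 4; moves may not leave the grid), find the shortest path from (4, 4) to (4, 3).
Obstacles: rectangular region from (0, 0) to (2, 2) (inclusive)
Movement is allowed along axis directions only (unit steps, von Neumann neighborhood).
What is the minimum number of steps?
1
(one shortest path: (4, 4) → (4, 3))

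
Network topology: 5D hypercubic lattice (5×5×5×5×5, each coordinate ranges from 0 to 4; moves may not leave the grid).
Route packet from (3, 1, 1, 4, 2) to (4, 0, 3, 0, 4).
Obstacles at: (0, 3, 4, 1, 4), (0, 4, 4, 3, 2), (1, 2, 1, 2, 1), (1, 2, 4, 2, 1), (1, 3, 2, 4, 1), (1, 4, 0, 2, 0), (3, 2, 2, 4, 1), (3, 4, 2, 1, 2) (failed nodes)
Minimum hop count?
10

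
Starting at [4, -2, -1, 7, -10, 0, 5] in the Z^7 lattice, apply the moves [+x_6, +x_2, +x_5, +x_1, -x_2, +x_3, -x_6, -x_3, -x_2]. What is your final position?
(5, -3, -1, 7, -9, 0, 5)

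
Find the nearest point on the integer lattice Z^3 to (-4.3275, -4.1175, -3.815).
(-4, -4, -4)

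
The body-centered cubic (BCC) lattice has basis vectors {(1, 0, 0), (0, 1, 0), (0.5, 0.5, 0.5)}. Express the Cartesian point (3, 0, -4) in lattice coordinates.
7b₁ + 4b₂ - 8b₃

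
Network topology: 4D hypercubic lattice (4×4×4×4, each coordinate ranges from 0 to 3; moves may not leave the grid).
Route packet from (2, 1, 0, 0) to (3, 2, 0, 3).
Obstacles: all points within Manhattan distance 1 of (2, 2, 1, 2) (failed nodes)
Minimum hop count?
5
(one shortest path: (2, 1, 0, 0) → (3, 1, 0, 0) → (3, 2, 0, 0) → (3, 2, 0, 1) → (3, 2, 0, 2) → (3, 2, 0, 3))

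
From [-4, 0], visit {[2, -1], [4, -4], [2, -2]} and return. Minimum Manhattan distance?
24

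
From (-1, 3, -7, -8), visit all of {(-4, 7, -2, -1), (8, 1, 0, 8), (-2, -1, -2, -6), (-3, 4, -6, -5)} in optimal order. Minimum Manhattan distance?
62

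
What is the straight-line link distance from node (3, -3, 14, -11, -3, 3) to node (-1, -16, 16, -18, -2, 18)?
21.5407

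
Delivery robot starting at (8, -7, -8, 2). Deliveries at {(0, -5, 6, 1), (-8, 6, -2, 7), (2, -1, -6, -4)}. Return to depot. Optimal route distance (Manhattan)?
110
(one optimal route: (8, -7, -8, 2) → (0, -5, 6, 1) → (-8, 6, -2, 7) → (2, -1, -6, -4) → (8, -7, -8, 2))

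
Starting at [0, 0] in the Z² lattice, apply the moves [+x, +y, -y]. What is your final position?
(1, 0)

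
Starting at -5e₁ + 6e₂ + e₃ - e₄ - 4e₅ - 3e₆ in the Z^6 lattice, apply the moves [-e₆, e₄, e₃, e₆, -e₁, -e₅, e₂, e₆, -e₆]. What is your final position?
(-6, 7, 2, 0, -5, -3)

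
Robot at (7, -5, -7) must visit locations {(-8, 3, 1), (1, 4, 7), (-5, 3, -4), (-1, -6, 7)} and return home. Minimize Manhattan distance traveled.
82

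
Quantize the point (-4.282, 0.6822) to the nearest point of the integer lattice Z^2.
(-4, 1)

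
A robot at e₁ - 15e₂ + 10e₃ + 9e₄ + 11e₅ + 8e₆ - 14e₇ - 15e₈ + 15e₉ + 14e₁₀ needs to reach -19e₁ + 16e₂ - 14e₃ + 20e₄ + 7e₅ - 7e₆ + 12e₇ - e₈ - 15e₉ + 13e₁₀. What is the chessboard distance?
31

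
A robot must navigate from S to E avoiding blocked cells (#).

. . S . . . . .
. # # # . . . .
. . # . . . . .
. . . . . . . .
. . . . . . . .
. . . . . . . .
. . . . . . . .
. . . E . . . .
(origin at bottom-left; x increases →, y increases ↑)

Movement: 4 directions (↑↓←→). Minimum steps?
10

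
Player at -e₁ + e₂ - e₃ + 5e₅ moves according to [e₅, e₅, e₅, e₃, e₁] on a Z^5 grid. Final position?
(0, 1, 0, 0, 8)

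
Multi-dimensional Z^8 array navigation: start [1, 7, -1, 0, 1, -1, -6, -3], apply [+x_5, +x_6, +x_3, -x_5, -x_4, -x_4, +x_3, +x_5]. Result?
(1, 7, 1, -2, 2, 0, -6, -3)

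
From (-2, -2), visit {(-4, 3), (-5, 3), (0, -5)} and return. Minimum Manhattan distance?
26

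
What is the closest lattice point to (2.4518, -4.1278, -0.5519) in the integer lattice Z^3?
(2, -4, -1)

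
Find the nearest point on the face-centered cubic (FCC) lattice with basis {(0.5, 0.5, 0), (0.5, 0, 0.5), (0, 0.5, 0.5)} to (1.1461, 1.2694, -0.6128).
(1, 1.5, -0.5)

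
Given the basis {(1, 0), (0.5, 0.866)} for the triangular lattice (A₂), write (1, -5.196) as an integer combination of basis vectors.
4b₁ - 6b₂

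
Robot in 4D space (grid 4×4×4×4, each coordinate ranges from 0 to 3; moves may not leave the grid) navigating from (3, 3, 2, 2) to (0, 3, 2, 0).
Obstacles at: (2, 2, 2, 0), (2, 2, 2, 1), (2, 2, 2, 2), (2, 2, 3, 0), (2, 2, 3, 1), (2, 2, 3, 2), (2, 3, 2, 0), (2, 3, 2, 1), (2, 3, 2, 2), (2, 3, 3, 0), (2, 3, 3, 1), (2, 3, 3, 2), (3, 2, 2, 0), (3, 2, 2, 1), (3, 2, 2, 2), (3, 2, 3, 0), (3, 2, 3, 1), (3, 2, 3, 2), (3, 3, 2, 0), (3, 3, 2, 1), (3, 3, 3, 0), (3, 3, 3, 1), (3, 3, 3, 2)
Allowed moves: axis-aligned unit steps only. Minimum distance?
7
(one shortest path: (3, 3, 2, 2) → (3, 3, 1, 2) → (2, 3, 1, 2) → (1, 3, 1, 2) → (0, 3, 1, 2) → (0, 3, 2, 2) → (0, 3, 2, 1) → (0, 3, 2, 0))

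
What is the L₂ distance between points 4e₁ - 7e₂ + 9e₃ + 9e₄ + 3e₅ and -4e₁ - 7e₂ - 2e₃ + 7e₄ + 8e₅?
14.6287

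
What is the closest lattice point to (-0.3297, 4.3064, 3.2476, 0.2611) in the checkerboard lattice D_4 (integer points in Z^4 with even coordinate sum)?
(-1, 4, 3, 0)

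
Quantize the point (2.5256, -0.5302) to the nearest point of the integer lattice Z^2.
(3, -1)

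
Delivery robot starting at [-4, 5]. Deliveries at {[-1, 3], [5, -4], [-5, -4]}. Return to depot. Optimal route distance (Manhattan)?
38
(one optimal route: (-4, 5) → (-1, 3) → (5, -4) → (-5, -4) → (-4, 5))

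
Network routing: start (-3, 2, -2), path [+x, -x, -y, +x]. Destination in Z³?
(-2, 1, -2)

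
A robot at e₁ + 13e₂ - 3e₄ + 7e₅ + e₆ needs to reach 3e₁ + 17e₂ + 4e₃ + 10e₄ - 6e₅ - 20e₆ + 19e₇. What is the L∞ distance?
21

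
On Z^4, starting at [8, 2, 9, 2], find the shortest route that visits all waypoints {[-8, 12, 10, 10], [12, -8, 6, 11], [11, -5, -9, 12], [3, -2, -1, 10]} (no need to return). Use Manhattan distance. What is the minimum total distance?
103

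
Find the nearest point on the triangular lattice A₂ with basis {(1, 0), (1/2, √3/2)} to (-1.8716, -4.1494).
(-1.5, -4.33)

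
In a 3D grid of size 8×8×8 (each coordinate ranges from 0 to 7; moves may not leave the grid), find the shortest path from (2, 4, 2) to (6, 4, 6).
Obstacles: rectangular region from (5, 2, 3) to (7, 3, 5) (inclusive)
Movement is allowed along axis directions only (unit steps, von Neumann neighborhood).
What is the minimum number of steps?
8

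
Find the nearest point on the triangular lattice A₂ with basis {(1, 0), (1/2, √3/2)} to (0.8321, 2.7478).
(0.5, 2.598)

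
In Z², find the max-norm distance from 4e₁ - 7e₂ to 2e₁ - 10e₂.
3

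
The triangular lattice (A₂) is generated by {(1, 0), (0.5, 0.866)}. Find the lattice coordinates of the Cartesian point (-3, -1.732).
-2b₁ - 2b₂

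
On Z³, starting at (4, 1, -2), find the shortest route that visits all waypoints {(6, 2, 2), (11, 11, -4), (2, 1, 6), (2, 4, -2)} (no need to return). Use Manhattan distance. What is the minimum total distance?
45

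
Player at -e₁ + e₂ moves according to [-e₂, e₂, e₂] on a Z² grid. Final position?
(-1, 2)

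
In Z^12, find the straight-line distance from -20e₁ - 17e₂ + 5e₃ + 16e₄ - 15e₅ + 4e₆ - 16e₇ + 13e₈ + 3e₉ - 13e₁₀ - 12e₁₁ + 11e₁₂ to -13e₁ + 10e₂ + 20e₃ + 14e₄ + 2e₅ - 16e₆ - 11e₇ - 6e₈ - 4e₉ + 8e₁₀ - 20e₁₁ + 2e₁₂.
52.1249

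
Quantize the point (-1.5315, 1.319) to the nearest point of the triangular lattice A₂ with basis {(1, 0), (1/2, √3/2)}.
(-1.5, 0.866)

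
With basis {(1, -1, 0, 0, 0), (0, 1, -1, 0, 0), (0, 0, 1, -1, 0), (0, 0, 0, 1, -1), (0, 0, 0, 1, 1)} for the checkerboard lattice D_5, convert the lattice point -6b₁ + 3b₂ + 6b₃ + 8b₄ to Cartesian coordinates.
(-6, 9, 3, 2, -8)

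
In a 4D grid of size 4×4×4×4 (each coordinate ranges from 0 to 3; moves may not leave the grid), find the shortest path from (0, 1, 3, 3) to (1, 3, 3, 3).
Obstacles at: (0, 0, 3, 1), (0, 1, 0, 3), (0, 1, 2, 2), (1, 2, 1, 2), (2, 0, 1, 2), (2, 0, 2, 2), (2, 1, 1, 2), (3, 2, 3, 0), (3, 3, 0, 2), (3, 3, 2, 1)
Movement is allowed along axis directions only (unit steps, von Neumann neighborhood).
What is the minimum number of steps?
3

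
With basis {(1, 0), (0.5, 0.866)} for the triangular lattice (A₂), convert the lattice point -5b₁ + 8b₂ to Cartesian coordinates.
(-1, 6.928)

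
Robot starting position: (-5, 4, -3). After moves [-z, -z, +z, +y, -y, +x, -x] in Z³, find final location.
(-5, 4, -4)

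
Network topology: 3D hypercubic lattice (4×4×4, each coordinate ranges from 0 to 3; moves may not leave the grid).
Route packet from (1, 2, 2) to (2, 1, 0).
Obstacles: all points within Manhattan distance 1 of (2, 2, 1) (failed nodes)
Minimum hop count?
4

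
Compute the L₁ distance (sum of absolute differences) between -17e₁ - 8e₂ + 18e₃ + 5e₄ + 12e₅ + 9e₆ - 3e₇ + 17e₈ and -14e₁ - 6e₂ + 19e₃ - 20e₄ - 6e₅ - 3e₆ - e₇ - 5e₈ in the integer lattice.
85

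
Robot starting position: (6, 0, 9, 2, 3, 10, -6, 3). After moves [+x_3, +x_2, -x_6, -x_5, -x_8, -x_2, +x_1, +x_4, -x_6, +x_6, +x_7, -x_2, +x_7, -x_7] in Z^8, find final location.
(7, -1, 10, 3, 2, 9, -5, 2)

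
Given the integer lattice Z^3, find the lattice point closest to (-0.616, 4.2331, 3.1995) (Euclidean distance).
(-1, 4, 3)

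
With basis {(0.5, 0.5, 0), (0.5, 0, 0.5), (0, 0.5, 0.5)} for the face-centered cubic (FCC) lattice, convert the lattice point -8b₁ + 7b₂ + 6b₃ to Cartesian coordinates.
(-0.5, -1, 6.5)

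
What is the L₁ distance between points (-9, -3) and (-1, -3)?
8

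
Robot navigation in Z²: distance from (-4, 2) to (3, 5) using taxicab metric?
10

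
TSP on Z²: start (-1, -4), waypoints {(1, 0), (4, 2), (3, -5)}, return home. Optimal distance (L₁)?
24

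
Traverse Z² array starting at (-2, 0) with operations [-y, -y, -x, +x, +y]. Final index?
(-2, -1)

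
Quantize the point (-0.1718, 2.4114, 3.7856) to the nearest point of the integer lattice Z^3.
(0, 2, 4)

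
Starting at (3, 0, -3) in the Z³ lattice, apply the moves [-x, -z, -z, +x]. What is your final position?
(3, 0, -5)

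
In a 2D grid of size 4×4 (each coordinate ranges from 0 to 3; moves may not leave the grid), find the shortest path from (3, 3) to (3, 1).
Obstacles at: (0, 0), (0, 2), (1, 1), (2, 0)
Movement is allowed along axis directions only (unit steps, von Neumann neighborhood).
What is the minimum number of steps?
2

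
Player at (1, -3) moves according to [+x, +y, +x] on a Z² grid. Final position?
(3, -2)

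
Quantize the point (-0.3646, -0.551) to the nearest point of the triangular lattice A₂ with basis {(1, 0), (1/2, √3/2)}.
(-0.5, -0.866)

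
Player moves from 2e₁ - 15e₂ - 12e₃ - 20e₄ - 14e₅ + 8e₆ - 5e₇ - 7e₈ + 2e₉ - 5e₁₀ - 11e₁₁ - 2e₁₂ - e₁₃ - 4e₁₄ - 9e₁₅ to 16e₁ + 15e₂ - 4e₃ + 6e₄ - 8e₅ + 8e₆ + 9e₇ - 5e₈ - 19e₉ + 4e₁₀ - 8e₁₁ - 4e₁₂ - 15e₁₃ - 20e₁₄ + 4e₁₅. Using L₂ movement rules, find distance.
56.8155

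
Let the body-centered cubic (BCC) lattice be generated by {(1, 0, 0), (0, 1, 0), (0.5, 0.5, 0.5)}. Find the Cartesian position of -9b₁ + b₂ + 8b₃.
(-5, 5, 4)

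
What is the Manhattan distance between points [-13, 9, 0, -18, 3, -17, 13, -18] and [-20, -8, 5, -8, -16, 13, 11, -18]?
90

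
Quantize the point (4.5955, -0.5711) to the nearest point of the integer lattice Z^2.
(5, -1)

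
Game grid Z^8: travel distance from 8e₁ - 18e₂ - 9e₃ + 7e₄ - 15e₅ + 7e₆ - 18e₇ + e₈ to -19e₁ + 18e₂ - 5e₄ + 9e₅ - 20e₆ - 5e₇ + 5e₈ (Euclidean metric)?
61.1555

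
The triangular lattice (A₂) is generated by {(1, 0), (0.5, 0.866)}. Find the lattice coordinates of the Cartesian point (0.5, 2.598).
-b₁ + 3b₂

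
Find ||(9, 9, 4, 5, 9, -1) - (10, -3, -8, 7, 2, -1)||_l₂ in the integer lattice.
18.4932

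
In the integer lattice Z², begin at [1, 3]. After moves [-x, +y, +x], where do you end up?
(1, 4)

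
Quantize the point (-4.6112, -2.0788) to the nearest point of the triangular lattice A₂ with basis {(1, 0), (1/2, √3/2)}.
(-5, -1.732)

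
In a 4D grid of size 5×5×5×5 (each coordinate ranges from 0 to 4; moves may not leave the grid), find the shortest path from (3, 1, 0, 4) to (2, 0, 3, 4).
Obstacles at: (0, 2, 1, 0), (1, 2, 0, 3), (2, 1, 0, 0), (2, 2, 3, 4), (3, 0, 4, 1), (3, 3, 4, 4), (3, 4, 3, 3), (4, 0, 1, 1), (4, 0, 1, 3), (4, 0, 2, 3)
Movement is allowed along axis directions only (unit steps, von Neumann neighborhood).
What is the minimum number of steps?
5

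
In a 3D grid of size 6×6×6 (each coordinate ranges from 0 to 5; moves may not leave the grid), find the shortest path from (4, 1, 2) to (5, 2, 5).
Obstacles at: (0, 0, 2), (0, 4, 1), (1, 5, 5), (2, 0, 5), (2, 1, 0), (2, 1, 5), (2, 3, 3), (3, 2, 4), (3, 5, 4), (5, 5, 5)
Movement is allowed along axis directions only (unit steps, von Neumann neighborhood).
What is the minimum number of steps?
5
(one shortest path: (4, 1, 2) → (5, 1, 2) → (5, 2, 2) → (5, 2, 3) → (5, 2, 4) → (5, 2, 5))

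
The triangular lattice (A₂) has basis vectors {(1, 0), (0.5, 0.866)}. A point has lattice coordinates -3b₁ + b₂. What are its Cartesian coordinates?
(-2.5, 0.866)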